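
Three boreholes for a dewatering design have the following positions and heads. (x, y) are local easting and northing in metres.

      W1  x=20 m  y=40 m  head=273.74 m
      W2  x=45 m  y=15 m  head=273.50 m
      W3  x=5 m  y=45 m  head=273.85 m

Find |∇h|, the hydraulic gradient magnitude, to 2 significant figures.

Differences from W1: to W2 (Δx, Δy, Δh) = (25, -25, -0.24); to W3 = (-15, 5, +0.11).
Solve a·Δx + b·Δy = Δh: det = 25·5 − (-15)·(-25) = -250.
∂h/∂x = [(-0.24)·5 − (+0.11)·(-25)] / -250 = -0.006200
∂h/∂y = [25·(+0.11) − (-15)·(-0.24)] / -250 = +0.003400
|∇h| = √(-0.006200² + 0.003400²) = 0.007071

0.0071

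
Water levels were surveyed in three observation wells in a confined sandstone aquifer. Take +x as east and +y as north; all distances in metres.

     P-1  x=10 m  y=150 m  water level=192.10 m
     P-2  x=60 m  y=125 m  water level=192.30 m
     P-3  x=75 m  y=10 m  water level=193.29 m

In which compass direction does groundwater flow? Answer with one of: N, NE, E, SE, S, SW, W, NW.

Differences from P-1: to P-2 (Δx, Δy, Δh) = (50, -25, +0.20); to P-3 = (65, -140, +1.19).
Determinant of the coordinate differences = 50·(-140) − 65·(-25) = -5375.
∂h/∂x = [(+0.20)·(-140) − (+1.19)·(-25)] / -5375 = -0.0003256
∂h/∂y = [50·(+1.19) − 65·(+0.20)] / -5375 = -0.008651
Flow = −∇h = (+0.0003256 east, +0.008651 north), which points north.

N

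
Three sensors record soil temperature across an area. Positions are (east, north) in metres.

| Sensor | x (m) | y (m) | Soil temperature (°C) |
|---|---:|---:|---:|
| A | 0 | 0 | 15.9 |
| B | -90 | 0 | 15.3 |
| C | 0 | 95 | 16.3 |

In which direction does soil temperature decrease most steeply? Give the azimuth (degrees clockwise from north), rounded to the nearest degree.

∂T/∂x = (15.3 − 15.9) / (-90 − 0) = +0.006667
∂T/∂y = (16.3 − 15.9) / (95 − 0) = +0.004211
Steepest decrease is along −∇f: components (-0.006667 E, -0.004211 N).
Azimuth = atan2(-0.006667, -0.004211) = 237.7° ≈ 238°.

238°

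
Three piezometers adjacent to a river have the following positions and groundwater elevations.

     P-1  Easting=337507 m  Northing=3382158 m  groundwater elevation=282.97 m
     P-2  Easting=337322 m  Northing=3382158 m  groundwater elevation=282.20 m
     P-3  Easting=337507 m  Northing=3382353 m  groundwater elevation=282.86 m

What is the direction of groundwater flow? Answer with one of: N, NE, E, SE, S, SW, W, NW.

∂h/∂x = (282.20 − 282.97) / (337322 − 337507) = +0.004162
∂h/∂y = (282.86 − 282.97) / (3382353 − 3382158) = -0.0005641
Flow = −∇h = (-0.004162 east, +0.0005641 north), which points west.

W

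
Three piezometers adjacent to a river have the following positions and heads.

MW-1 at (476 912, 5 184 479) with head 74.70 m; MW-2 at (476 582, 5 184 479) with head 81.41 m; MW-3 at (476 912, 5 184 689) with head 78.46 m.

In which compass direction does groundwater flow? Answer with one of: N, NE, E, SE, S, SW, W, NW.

∂h/∂x = (81.41 − 74.70) / (476582 − 476912) = -0.02033
∂h/∂y = (78.46 − 74.70) / (5184689 − 5184479) = +0.01790
Flow = −∇h = (+0.02033 east, -0.01790 north), which points southeast.

SE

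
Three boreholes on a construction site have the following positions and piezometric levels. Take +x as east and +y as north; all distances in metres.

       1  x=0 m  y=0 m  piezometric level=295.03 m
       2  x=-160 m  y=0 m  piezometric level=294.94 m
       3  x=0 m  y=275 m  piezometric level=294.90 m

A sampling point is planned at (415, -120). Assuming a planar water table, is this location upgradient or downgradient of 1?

upgradient

∂h/∂x = (294.94 − 295.03) / (-160 − 0) = +0.0005625
∂h/∂y = (294.90 − 295.03) / (275 − 0) = -0.0004727
Head at (415, -120) = 295.03 + (+0.0005625)·(415) + (-0.0004727)·(-120) = 295.32 m.
That is higher than the 295.03 m at 1, so the point is upgradient.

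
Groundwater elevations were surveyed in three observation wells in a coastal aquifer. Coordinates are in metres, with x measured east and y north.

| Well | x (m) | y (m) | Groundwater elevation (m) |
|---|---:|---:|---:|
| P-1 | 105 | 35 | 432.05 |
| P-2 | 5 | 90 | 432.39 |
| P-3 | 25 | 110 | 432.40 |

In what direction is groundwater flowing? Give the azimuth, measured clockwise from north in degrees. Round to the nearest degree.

With h = a·x + b·y + c and P-1 as origin, the differences give:
  (-100)·a + 55·b = +0.34
  (-80)·a + 75·b = +0.35
Eliminate b (×75 and ×55, subtract): -3100·a = 6.250 → a = ∂h/∂x = -0.002016
Back-substitute: b = ∂h/∂y = +0.002516.
Flow direction (−∇h) has components (+0.002016 E, -0.002516 N).
Azimuth = atan2(E, N) = atan2(+0.002016, -0.002516) = 141.3° ≈ 141°.

141°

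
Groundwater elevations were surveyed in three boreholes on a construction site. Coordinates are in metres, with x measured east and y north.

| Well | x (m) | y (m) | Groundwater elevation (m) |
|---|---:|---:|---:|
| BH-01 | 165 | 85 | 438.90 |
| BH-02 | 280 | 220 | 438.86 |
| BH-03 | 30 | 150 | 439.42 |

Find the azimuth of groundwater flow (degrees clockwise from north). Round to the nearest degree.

127°

Taking BH-01 as reference: BH-02−BH-01 = (115, 135, -0.04); BH-03−BH-01 = (-135, 65, +0.52).
Determinant of the coordinate differences = 115·65 − (-135)·135 = 25700.
∂h/∂x = [(-0.04)·65 − (+0.52)·135] / 25700 = -0.002833
∂h/∂y = [115·(+0.52) − (-135)·(-0.04)] / 25700 = +0.002117
Flow direction (−∇h) has components (+0.002833 E, -0.002117 N).
Azimuth = atan2(E, N) = atan2(+0.002833, -0.002117) = 126.8° ≈ 127°.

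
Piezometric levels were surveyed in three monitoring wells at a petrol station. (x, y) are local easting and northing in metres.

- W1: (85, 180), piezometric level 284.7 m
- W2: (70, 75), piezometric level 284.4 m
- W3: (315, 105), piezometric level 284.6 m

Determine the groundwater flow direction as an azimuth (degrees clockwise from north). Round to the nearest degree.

With h = a·x + b·y + c and W1 as origin, the differences give:
  (-15)·a + (-105)·b = -0.3
  230·a + (-75)·b = -0.1
Eliminate b (×(-75) and ×(-105), subtract): 25275·a = 12.00 → a = ∂h/∂x = +0.0004748
Back-substitute: b = ∂h/∂y = +0.002789.
Flow direction (−∇h) has components (-0.0004748 E, -0.002789 N).
Azimuth = atan2(E, N) = atan2(-0.0004748, -0.002789) = 189.7° ≈ 190°.

190°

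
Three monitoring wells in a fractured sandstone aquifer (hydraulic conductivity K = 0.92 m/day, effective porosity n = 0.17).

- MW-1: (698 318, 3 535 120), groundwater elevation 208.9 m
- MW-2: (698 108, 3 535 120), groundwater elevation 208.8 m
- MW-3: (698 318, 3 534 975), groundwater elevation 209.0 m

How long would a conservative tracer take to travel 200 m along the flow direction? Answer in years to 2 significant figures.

∂h/∂x = (208.8 − 208.9) / (698108 − 698318) = +0.0004762
∂h/∂y = (209.0 − 208.9) / (3534975 − 3535120) = -0.0006897
|∇h| = √(0.0004762² + -0.0006897²) = 0.0008381
Seepage velocity v = K·i/n = 0.92 × 0.0008381 / 0.17 = 0.004536 m/day.
t = 200 / 0.004536 = 4.409e+04 days = 121 years.

120 years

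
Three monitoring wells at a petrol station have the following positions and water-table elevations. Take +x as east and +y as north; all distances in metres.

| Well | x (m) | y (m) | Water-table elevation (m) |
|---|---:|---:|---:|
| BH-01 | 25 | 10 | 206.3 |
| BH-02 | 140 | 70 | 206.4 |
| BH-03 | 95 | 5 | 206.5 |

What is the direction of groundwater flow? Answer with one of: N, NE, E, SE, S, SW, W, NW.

NW

Taking BH-01 as reference: BH-02−BH-01 = (115, 60, +0.1); BH-03−BH-01 = (70, -5, +0.2).
Determinant of the coordinate differences = 115·(-5) − 70·60 = -4775.
∂h/∂x = [(+0.1)·(-5) − (+0.2)·60] / -4775 = +0.002618
∂h/∂y = [115·(+0.2) − 70·(+0.1)] / -4775 = -0.003351
Flow = −∇h = (-0.002618 east, +0.003351 north), which points northwest.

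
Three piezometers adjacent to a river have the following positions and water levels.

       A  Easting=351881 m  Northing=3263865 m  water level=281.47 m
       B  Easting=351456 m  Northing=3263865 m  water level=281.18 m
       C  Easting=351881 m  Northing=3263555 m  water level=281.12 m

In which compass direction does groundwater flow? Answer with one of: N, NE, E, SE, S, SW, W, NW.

∂h/∂x = (281.18 − 281.47) / (351456 − 351881) = +0.0006824
∂h/∂y = (281.12 − 281.47) / (3263555 − 3263865) = +0.001129
Flow = −∇h = (-0.0006824 east, -0.001129 north), which points southwest.

SW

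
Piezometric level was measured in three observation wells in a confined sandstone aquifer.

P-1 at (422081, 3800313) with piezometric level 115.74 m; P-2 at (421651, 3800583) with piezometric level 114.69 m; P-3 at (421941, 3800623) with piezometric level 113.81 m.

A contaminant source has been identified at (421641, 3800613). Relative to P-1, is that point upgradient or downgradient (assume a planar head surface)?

downgradient

Three-point gradient (reference P-1): Δ to P-2 = (-430, 270, -1.05), Δ to P-3 = (-140, 310, -1.93).
∂h/∂x = -0.002048, ∂h/∂y = -0.007151 (det = -95500).
Head at (421641, 3800613) = 115.74 + (-0.002048)·(-440) + (-0.007151)·(300) = 114.50 m.
That is lower than the 115.74 m at P-1, so the point is downgradient.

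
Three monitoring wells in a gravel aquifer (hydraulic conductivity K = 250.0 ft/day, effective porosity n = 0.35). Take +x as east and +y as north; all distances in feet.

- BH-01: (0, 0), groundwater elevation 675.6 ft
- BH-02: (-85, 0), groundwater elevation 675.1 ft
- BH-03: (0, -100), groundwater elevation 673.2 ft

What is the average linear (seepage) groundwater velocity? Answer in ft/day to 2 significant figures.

18 ft/day

∂h/∂x = (675.1 − 675.6) / (-85 − 0) = +0.005882
∂h/∂y = (673.2 − 675.6) / (-100 − 0) = +0.02400
|∇h| = √(0.005882² + 0.02400²) = 0.02471
Seepage velocity v = K·i/n = 250.0 × 0.02471 / 0.35 = 17.65 ft/day.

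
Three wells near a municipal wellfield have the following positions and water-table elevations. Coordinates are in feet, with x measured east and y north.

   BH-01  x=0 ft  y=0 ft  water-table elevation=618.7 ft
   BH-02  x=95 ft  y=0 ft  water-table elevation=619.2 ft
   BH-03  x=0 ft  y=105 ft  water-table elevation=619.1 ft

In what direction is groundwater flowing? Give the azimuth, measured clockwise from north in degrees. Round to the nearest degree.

∂h/∂x = (619.2 − 618.7) / (95 − 0) = +0.005263
∂h/∂y = (619.1 − 618.7) / (105 − 0) = +0.003810
Flow direction (−∇h) has components (-0.005263 E, -0.003810 N).
Azimuth = atan2(E, N) = atan2(-0.005263, -0.003810) = 234.1° ≈ 234°.

234°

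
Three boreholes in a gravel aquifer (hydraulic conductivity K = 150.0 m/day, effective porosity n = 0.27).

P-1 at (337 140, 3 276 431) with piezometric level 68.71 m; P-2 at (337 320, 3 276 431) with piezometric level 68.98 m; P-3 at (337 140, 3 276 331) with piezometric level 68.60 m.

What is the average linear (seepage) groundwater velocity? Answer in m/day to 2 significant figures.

1.0 m/day

∂h/∂x = (68.98 − 68.71) / (337320 − 337140) = +0.001500
∂h/∂y = (68.60 − 68.71) / (3276331 − 3276431) = +0.001100
|∇h| = √(0.001500² + 0.001100²) = 0.00186
Seepage velocity v = K·i/n = 150.0 × 0.00186 / 0.27 = 1.033 m/day.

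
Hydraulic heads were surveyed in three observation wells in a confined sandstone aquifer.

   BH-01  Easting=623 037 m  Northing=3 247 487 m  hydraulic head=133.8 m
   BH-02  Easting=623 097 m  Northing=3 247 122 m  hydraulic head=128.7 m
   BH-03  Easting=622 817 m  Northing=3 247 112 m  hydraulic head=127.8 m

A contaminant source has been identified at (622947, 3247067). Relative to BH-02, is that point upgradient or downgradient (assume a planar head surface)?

downgradient

With h = a·x + b·y + c and BH-01 as origin, the differences give:
  60·a + (-365)·b = -5.1
  (-220)·a + (-375)·b = -6.0
Eliminate b (×(-375) and ×(-365), subtract): -102800·a = -277.50 → a = ∂h/∂x = +0.002699
Back-substitute: b = ∂h/∂y = +0.01442.
Head at (622947, 3247067) = 133.8 + (+0.002699)·(-90) + (+0.01442)·(-420) = 127.50 m.
That is lower than the 128.7 m at BH-02, so the point is downgradient.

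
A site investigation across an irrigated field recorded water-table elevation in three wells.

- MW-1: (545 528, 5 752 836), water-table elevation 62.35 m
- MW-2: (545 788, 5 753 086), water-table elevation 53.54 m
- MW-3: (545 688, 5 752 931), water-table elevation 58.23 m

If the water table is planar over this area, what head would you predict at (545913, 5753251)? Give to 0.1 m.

Differences from MW-1: to MW-2 (Δx, Δy, Δh) = (260, 250, -8.81); to MW-3 = (160, 95, -4.12).
Solve a·Δx + b·Δy = Δh: det = 260·95 − 160·250 = -15300.
∂h/∂x = [(-8.81)·95 − (-4.12)·250] / -15300 = -0.01262
∂h/∂y = [260·(-4.12) − 160·(-8.81)] / -15300 = -0.02212
h(545913, 5753251) = 62.35 + (-0.01262)·(385) + (-0.02212)·(415) = 62.35 -4.858 -9.179 = 48.313 m.

48.3 m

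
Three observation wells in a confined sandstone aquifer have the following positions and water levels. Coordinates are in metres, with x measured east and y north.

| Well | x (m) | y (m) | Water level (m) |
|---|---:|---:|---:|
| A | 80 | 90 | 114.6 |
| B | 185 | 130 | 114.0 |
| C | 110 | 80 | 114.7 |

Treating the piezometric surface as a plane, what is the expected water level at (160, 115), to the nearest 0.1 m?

Differences from A: to B (Δx, Δy, Δh) = (105, 40, -0.6); to C = (30, -10, +0.1).
Determinant of the coordinate differences = 105·(-10) − 30·40 = -2250.
∂h/∂x = [(-0.6)·(-10) − (+0.1)·40] / -2250 = -0.0008889
∂h/∂y = [105·(+0.1) − 30·(-0.6)] / -2250 = -0.01267
h(160, 115) = 114.6 + (-0.0008889)·(80) + (-0.01267)·(25) = 114.6 -0.071 -0.317 = 114.212 m.

114.2 m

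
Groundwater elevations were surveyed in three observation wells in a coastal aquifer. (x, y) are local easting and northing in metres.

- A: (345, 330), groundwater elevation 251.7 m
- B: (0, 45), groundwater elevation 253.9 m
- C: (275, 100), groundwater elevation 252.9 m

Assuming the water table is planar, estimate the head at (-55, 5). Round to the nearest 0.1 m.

Differences from A: to B (Δx, Δy, Δh) = (-345, -285, +2.2); to C = (-70, -230, +1.2).
Solve a·Δx + b·Δy = Δh: det = (-345)·(-230) − (-70)·(-285) = 59400.
∂h/∂x = [(+2.2)·(-230) − (+1.2)·(-285)] / 59400 = -0.002761
∂h/∂y = [(-345)·(+1.2) − (-70)·(+2.2)] / 59400 = -0.004377
h(-55, 5) = 251.7 + (-0.002761)·(-400) + (-0.004377)·(-325) = 251.7 +1.104 +1.423 = 254.227 m.

254.2 m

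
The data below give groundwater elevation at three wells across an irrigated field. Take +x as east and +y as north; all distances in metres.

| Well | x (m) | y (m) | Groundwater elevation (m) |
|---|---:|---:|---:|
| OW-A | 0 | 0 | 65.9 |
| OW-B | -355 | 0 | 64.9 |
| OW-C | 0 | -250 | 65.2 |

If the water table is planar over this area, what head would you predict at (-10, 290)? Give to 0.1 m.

∂h/∂x = (64.9 − 65.9) / (-355 − 0) = +0.002817
∂h/∂y = (65.2 − 65.9) / (-250 − 0) = +0.002800
h(-10, 290) = 65.9 + (+0.002817)·(-10) + (+0.002800)·(290) = 65.9 -0.028 +0.812 = 66.684 m.

66.7 m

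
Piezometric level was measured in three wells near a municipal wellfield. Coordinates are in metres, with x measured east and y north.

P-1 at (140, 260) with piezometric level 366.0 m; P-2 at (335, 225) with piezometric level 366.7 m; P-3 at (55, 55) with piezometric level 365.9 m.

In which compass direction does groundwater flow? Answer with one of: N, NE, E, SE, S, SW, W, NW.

Differences from P-1: to P-2 (Δx, Δy, Δh) = (195, -35, +0.7); to P-3 = (-85, -205, -0.1).
Solve a·Δx + b·Δy = Δh: det = 195·(-205) − (-85)·(-35) = -42950.
∂h/∂x = [(+0.7)·(-205) − (-0.1)·(-35)] / -42950 = +0.003423
∂h/∂y = [195·(-0.1) − (-85)·(+0.7)] / -42950 = -0.0009313
Flow = −∇h = (-0.003423 east, +0.0009313 north), which points west.

W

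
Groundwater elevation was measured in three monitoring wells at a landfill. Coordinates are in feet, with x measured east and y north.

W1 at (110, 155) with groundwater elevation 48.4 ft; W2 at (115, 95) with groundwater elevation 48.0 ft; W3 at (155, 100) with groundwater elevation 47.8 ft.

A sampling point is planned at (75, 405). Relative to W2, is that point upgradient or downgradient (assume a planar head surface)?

With h = a·x + b·y + c and W1 as origin, the differences give:
  5·a + (-60)·b = -0.4
  45·a + (-55)·b = -0.6
Eliminate b (×(-55) and ×(-60), subtract): 2425·a = -14.00 → a = ∂h/∂x = -0.005773
Back-substitute: b = ∂h/∂y = +0.006186.
Head at (75, 405) = 48.4 + (-0.005773)·(-35) + (+0.006186)·(250) = 50.15 ft.
That is higher than the 48.0 ft at W2, so the point is upgradient.

upgradient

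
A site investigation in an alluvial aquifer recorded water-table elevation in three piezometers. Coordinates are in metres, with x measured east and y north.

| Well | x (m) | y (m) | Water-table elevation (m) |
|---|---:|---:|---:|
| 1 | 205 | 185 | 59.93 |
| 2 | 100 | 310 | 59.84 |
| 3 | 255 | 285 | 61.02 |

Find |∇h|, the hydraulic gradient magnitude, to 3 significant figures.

0.0109

Differences from 1: to 2 (Δx, Δy, Δh) = (-105, 125, -0.09); to 3 = (50, 100, +1.09).
Solve a·Δx + b·Δy = Δh: det = (-105)·100 − 50·125 = -16750.
∂h/∂x = [(-0.09)·100 − (+1.09)·125] / -16750 = +0.008672
∂h/∂y = [(-105)·(+1.09) − 50·(-0.09)] / -16750 = +0.006564
|∇h| = √(0.008672² + 0.006564²) = 0.01088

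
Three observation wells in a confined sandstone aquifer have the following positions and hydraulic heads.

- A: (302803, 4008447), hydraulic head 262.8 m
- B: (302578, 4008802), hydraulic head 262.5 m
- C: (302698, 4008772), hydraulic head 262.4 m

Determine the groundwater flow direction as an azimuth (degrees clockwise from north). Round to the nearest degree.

037°

Taking A as reference: B−A = (-225, 355, -0.3); C−A = (-105, 325, -0.4).
Solve a·Δx + b·Δy = Δh: det = (-225)·325 − (-105)·355 = -35850.
∂h/∂x = [(-0.3)·325 − (-0.4)·355] / -35850 = -0.001241
∂h/∂y = [(-225)·(-0.4) − (-105)·(-0.3)] / -35850 = -0.001632
Flow direction (−∇h) has components (+0.001241 E, +0.001632 N).
Azimuth = atan2(E, N) = atan2(+0.001241, +0.001632) = 37.3° ≈ 037°.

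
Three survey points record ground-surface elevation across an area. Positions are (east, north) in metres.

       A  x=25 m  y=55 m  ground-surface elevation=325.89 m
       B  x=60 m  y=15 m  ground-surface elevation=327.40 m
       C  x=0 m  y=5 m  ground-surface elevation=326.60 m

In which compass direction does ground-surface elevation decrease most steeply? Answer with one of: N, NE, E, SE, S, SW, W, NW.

NW

Three-point gradient (reference A): Δ to B = (35, -40, +1.51), Δ to C = (-25, -50, +0.71).
∂z/∂x = +0.01713, ∂z/∂y = -0.02276 (det = -2750).
Steepest decrease is along −∇f = (-0.01713 E, +0.02276 N) → northwest.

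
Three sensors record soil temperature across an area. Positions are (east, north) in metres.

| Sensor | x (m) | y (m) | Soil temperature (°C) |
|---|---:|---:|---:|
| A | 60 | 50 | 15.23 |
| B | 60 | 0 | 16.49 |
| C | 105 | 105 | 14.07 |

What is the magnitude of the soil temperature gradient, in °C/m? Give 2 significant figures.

0.026 °C/m

Three-point gradient (reference A): Δ to B = (0, -50, +1.26), Δ to C = (45, 55, -1.16).
∂T/∂x = +0.005022, ∂T/∂y = -0.02520 (det = 2250).
|∇f| = √(0.005022² + -0.02520²) = 0.0257 °C/m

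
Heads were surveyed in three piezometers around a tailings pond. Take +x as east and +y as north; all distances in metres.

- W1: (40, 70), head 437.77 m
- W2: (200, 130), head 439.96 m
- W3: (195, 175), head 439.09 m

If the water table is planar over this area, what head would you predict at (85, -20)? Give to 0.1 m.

With h = a·x + b·y + c and W1 as origin, the differences give:
  160·a + 60·b = +2.19
  155·a + 105·b = +1.32
Eliminate b (×105 and ×60, subtract): 7500·a = 150.750 → a = ∂h/∂x = +0.02010
Back-substitute: b = ∂h/∂y = -0.01710.
h(85, -20) = 437.77 + (+0.02010)·(45) + (-0.01710)·(-90) = 437.77 +0.905 +1.539 = 440.214 m.

440.2 m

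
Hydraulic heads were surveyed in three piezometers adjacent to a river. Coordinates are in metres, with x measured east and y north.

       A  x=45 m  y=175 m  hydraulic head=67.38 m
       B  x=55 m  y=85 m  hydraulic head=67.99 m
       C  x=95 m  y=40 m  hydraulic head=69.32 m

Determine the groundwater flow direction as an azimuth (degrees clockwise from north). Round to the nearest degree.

277°

Differences from A: to B (Δx, Δy, Δh) = (10, -90, +0.61); to C = (50, -135, +1.94).
Determinant of the coordinate differences = 10·(-135) − 50·(-90) = 3150.
∂h/∂x = [(+0.61)·(-135) − (+1.94)·(-90)] / 3150 = +0.02929
∂h/∂y = [10·(+1.94) − 50·(+0.61)] / 3150 = -0.003524
Flow direction (−∇h) has components (-0.02929 E, +0.003524 N).
Azimuth = atan2(E, N) = atan2(-0.02929, +0.003524) = 276.9° ≈ 277°.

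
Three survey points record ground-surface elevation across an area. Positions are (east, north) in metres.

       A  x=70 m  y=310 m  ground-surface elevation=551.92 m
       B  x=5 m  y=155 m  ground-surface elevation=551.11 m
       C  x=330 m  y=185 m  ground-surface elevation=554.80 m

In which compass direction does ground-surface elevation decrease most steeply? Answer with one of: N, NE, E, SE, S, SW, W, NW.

W

Taking A as reference: B−A = (-65, -155, -0.81); C−A = (260, -125, +2.88).
Determinant of the coordinate differences = (-65)·(-125) − 260·(-155) = 48425.
∂z/∂x = [(-0.81)·(-125) − (+2.88)·(-155)] / 48425 = +0.01131
∂z/∂y = [(-65)·(+2.88) − 260·(-0.81)] / 48425 = +0.0004832
Steepest decrease is along −∇f = (-0.01131 E, -0.0004832 N) → west.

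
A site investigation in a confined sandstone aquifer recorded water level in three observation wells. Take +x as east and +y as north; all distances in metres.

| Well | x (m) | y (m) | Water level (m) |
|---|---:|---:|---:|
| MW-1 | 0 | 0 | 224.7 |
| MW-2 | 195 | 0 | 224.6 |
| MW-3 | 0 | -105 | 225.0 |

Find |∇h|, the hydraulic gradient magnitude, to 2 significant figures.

0.0029

∂h/∂x = (224.6 − 224.7) / (195 − 0) = -0.0005128
∂h/∂y = (225.0 − 224.7) / (-105 − 0) = -0.002857
|∇h| = √(-0.0005128² + -0.002857²) = 0.002903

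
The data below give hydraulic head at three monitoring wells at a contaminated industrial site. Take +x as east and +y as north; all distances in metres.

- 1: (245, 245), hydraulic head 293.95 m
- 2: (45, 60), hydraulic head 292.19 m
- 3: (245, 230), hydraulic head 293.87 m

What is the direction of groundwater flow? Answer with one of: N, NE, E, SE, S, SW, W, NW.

SW

Differences from 1: to 2 (Δx, Δy, Δh) = (-200, -185, -1.76); to 3 = (0, -15, -0.08).
Determinant of the coordinate differences = (-200)·(-15) − 0·(-185) = 3000.
∂h/∂x = [(-1.76)·(-15) − (-0.08)·(-185)] / 3000 = +0.003867
∂h/∂y = [(-200)·(-0.08) − 0·(-1.76)] / 3000 = +0.005333
Flow = −∇h = (-0.003867 east, -0.005333 north), which points southwest.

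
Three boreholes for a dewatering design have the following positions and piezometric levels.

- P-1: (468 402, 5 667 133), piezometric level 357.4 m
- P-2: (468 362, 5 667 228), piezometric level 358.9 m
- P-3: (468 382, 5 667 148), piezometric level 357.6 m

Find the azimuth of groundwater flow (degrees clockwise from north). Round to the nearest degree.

189°

Taking P-1 as reference: P-2−P-1 = (-40, 95, +1.5); P-3−P-1 = (-20, 15, +0.2).
Solve a·Δx + b·Δy = Δh: det = (-40)·15 − (-20)·95 = 1300.
∂h/∂x = [(+1.5)·15 − (+0.2)·95] / 1300 = +0.002692
∂h/∂y = [(-40)·(+0.2) − (-20)·(+1.5)] / 1300 = +0.01692
Flow direction (−∇h) has components (-0.002692 E, -0.01692 N).
Azimuth = atan2(E, N) = atan2(-0.002692, -0.01692) = 189.0° ≈ 189°.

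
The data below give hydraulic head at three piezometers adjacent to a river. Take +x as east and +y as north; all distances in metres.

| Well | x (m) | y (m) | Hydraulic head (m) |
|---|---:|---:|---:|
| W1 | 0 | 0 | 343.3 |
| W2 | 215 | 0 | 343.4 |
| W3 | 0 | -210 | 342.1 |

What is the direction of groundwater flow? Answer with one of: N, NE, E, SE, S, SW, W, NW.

S

∂h/∂x = (343.4 − 343.3) / (215 − 0) = +0.0004651
∂h/∂y = (342.1 − 343.3) / (-210 − 0) = +0.005714
Flow = −∇h = (-0.0004651 east, -0.005714 north), which points south.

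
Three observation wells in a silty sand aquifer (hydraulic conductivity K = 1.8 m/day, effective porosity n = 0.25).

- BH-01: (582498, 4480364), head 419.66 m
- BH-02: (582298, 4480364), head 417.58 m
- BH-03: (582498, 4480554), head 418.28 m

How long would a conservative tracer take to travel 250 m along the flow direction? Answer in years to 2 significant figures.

7.5 years

∂h/∂x = (417.58 − 419.66) / (582298 − 582498) = +0.01040
∂h/∂y = (418.28 − 419.66) / (4480554 − 4480364) = -0.007263
|∇h| = √(0.01040² + -0.007263²) = 0.01269
Seepage velocity v = K·i/n = 1.8 × 0.01269 / 0.25 = 0.09137 m/day.
t = 250 / 0.09137 = 2736 days = 7.49 years.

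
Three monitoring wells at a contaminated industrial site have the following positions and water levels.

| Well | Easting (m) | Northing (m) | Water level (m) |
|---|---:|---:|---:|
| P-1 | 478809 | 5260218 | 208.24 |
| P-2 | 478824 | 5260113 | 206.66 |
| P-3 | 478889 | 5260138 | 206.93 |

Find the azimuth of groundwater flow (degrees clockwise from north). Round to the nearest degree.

Differences from P-1: to P-2 (Δx, Δy, Δh) = (15, -105, -1.58); to P-3 = (80, -80, -1.31).
Solve a·Δx + b·Δy = Δh: det = 15·(-80) − 80·(-105) = 7200.
∂h/∂x = [(-1.58)·(-80) − (-1.31)·(-105)] / 7200 = -0.001549
∂h/∂y = [15·(-1.31) − 80·(-1.58)] / 7200 = +0.01483
Flow direction (−∇h) has components (+0.001549 E, -0.01483 N).
Azimuth = atan2(E, N) = atan2(+0.001549, -0.01483) = 174.0° ≈ 174°.

174°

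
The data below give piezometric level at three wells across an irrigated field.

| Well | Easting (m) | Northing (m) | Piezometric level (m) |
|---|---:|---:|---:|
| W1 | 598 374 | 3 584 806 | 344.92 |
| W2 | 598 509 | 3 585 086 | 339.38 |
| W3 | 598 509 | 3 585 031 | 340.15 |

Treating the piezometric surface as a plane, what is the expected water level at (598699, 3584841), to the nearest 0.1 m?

340.5 m

With h = a·x + b·y + c and W1 as origin, the differences give:
  135·a + 280·b = -5.54
  135·a + 225·b = -4.77
Eliminate b (×225 and ×280, subtract): -7425·a = 89.100 → a = ∂h/∂x = -0.01200
Back-substitute: b = ∂h/∂y = -0.01400.
h(598699, 3584841) = 344.92 + (-0.01200)·(325) + (-0.01400)·(35) = 344.92 -3.900 -0.490 = 340.530 m.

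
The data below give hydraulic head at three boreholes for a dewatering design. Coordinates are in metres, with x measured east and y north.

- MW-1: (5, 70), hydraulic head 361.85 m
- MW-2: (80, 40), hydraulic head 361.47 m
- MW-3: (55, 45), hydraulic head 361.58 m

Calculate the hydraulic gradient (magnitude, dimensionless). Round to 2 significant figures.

With h = a·x + b·y + c and MW-1 as origin, the differences give:
  75·a + (-30)·b = -0.38
  50·a + (-25)·b = -0.27
Eliminate b (×(-25) and ×(-30), subtract): -375·a = 1.400 → a = ∂h/∂x = -0.003733
Back-substitute: b = ∂h/∂y = +0.003333.
|∇h| = √(-0.003733² + 0.003333²) = 0.005004

0.0050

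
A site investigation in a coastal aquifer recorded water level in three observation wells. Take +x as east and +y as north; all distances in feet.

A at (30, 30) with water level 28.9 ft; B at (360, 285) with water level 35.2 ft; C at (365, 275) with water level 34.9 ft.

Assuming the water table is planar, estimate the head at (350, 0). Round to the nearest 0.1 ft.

With h = a·x + b·y + c and A as origin, the differences give:
  330·a + 255·b = +6.3
  335·a + 245·b = +6.0
Eliminate b (×245 and ×255, subtract): -4575·a = 13.50 → a = ∂h/∂x = -0.002951
Back-substitute: b = ∂h/∂y = +0.02852.
h(350, 0) = 28.9 + (-0.002951)·(320) + (+0.02852)·(-30) = 28.9 -0.944 -0.856 = 27.100 ft.

27.1 ft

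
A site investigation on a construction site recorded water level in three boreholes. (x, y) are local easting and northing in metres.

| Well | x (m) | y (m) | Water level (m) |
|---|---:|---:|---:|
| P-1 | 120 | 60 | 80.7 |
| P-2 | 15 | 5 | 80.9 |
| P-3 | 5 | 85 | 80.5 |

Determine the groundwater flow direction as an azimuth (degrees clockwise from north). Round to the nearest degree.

Differences from P-1: to P-2 (Δx, Δy, Δh) = (-105, -55, +0.2); to P-3 = (-115, 25, -0.2).
Determinant of the coordinate differences = (-105)·25 − (-115)·(-55) = -8950.
∂h/∂x = [(+0.2)·25 − (-0.2)·(-55)] / -8950 = +0.0006704
∂h/∂y = [(-105)·(-0.2) − (-115)·(+0.2)] / -8950 = -0.004916
Flow direction (−∇h) has components (-0.0006704 E, +0.004916 N).
Azimuth = atan2(E, N) = atan2(-0.0006704, +0.004916) = 352.2° ≈ 352°.

352°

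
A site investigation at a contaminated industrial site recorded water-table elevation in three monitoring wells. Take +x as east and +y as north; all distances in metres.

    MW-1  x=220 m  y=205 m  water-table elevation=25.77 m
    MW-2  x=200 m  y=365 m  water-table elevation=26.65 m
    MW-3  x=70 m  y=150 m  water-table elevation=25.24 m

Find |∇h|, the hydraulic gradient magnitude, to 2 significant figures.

0.0059

Three-point gradient (reference MW-1): Δ to MW-2 = (-20, 160, +0.88), Δ to MW-3 = (-150, -55, -0.53).
∂h/∂x = +0.001450, ∂h/∂y = +0.005681 (det = 25100).
|∇h| = √(0.001450² + 0.005681²) = 0.005863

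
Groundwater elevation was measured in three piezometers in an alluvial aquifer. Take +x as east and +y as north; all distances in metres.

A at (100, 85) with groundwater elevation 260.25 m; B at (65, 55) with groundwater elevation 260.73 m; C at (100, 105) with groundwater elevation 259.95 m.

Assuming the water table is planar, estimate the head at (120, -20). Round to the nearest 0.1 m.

With h = a·x + b·y + c and A as origin, the differences give:
  (-35)·a + (-30)·b = +0.48
  0·a + 20·b = -0.30
Eliminate b (×20 and ×(-30), subtract): -700·a = 0.600 → a = ∂h/∂x = -0.0008571
Back-substitute: b = ∂h/∂y = -0.01500.
h(120, -20) = 260.25 + (-0.0008571)·(20) + (-0.01500)·(-105) = 260.25 -0.017 +1.575 = 261.808 m.

261.8 m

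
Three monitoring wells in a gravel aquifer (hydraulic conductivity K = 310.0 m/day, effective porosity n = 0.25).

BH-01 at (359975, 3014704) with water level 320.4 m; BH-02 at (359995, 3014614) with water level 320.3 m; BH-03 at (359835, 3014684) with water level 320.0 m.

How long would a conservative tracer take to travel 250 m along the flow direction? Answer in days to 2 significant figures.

Differences from BH-01: to BH-02 (Δx, Δy, Δh) = (20, -90, -0.1); to BH-03 = (-140, -20, -0.4).
Determinant of the coordinate differences = 20·(-20) − (-140)·(-90) = -13000.
∂h/∂x = [(-0.1)·(-20) − (-0.4)·(-90)] / -13000 = +0.002615
∂h/∂y = [20·(-0.4) − (-140)·(-0.1)] / -13000 = +0.001692
|∇h| = √(0.002615² + 0.001692²) = 0.003115
Seepage velocity v = K·i/n = 310.0 × 0.003115 / 0.25 = 3.863 m/day.
t = 250 / 3.863 = 64.72 days.

65 days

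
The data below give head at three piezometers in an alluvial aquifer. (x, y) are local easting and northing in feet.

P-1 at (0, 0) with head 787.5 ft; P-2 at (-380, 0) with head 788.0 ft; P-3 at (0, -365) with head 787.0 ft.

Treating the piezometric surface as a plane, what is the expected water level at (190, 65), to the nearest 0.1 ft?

∂h/∂x = (788.0 − 787.5) / (-380 − 0) = -0.001316
∂h/∂y = (787.0 − 787.5) / (-365 − 0) = +0.001370
h(190, 65) = 787.5 + (-0.001316)·(190) + (+0.001370)·(65) = 787.5 -0.250 +0.089 = 787.339 ft.

787.3 ft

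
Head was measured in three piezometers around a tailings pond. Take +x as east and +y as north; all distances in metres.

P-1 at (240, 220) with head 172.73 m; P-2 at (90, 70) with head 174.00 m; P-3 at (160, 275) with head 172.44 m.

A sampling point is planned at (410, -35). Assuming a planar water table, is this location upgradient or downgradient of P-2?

Differences from P-1: to P-2 (Δx, Δy, Δh) = (-150, -150, +1.27); to P-3 = (-80, 55, -0.29).
Determinant of the coordinate differences = (-150)·55 − (-80)·(-150) = -20250.
∂h/∂x = [(+1.27)·55 − (-0.29)·(-150)] / -20250 = -0.001301
∂h/∂y = [(-150)·(-0.29) − (-80)·(+1.27)] / -20250 = -0.007165
Head at (410, -35) = 172.73 + (-0.001301)·(170) + (-0.007165)·(-255) = 174.34 m.
That is higher than the 174.00 m at P-2, so the point is upgradient.

upgradient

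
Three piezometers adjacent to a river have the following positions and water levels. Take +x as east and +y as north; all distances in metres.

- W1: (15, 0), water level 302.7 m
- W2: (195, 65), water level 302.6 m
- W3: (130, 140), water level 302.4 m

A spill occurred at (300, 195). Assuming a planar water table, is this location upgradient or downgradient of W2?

Differences from W1: to W2 (Δx, Δy, Δh) = (180, 65, -0.1); to W3 = (115, 140, -0.3).
Determinant of the coordinate differences = 180·140 − 115·65 = 17725.
∂h/∂x = [(-0.1)·140 − (-0.3)·65] / 17725 = +0.0003103
∂h/∂y = [180·(-0.3) − 115·(-0.1)] / 17725 = -0.002398
Head at (300, 195) = 302.7 + (+0.0003103)·(285) + (-0.002398)·(195) = 302.32 m.
That is lower than the 302.6 m at W2, so the point is downgradient.

downgradient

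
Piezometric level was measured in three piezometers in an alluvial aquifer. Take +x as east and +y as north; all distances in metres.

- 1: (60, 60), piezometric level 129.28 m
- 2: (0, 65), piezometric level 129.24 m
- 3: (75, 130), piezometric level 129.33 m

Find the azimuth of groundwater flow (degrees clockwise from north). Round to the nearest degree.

232°

With h = a·x + b·y + c and 1 as origin, the differences give:
  (-60)·a + 5·b = -0.04
  15·a + 70·b = +0.05
Eliminate b (×70 and ×5, subtract): -4275·a = -3.050 → a = ∂h/∂x = +0.0007135
Back-substitute: b = ∂h/∂y = +0.0005614.
Flow direction (−∇h) has components (-0.0007135 E, -0.0005614 N).
Azimuth = atan2(E, N) = atan2(-0.0007135, -0.0005614) = 231.8° ≈ 232°.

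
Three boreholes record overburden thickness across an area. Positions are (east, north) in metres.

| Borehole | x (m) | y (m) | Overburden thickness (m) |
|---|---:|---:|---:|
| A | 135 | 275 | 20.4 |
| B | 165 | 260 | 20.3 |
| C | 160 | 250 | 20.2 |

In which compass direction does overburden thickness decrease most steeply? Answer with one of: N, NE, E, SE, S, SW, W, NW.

S

With d = a·x + b·y + c and A as origin, the differences give:
  30·a + (-15)·b = -0.1
  25·a + (-25)·b = -0.2
Eliminate b (×(-25) and ×(-15), subtract): -375·a = -0.50 → a = ∂d/∂x = +0.001333
Back-substitute: b = ∂d/∂y = +0.009333.
Steepest decrease is along −∇f = (-0.001333 E, -0.009333 N) → south.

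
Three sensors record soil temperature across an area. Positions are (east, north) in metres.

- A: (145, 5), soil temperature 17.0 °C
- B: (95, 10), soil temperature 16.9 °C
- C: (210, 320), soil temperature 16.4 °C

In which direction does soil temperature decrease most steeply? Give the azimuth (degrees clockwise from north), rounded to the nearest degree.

322°

Three-point gradient (reference A): Δ to B = (-50, 5, -0.1), Δ to C = (65, 315, -0.6).
∂T/∂x = +0.001773, ∂T/∂y = -0.002271 (det = -16075).
Steepest decrease is along −∇f: components (-0.001773 E, +0.002271 N).
Azimuth = atan2(-0.001773, +0.002271) = 322.0° ≈ 322°.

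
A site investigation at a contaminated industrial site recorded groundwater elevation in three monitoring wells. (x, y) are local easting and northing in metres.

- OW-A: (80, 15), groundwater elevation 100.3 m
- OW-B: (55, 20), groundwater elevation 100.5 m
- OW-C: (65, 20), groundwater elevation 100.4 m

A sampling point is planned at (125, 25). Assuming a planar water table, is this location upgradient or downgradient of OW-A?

Three-point gradient (reference OW-A): Δ to OW-B = (-25, 5, +0.2), Δ to OW-C = (-15, 5, +0.1).
∂h/∂x = -0.010000, ∂h/∂y = -0.010000 (det = -50).
Head at (125, 25) = 100.3 + (-0.010000)·(45) + (-0.010000)·(10) = 99.75 m.
That is lower than the 100.3 m at OW-A, so the point is downgradient.

downgradient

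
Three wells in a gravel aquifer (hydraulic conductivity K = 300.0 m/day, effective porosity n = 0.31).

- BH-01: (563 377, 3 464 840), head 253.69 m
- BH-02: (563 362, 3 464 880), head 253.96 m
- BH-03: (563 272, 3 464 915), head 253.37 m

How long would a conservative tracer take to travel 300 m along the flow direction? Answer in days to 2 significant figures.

Differences from BH-01: to BH-02 (Δx, Δy, Δh) = (-15, 40, +0.27); to BH-03 = (-105, 75, -0.32).
Determinant of the coordinate differences = (-15)·75 − (-105)·40 = 3075.
∂h/∂x = [(+0.27)·75 − (-0.32)·40] / 3075 = +0.01075
∂h/∂y = [(-15)·(-0.32) − (-105)·(+0.27)] / 3075 = +0.01078
|∇h| = √(0.01075² + 0.01078²) = 0.01522
Seepage velocity v = K·i/n = 300.0 × 0.01522 / 0.31 = 14.73 m/day.
t = 300 / 14.73 = 20.37 days.

20 days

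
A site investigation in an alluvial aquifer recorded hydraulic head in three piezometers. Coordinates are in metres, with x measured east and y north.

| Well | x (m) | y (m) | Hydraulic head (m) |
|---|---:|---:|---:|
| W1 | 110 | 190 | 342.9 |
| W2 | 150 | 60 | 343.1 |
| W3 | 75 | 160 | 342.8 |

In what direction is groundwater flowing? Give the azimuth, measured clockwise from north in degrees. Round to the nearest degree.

279°

Taking W1 as reference: W2−W1 = (40, -130, +0.2); W3−W1 = (-35, -30, -0.1).
Determinant of the coordinate differences = 40·(-30) − (-35)·(-130) = -5750.
∂h/∂x = [(+0.2)·(-30) − (-0.1)·(-130)] / -5750 = +0.003304
∂h/∂y = [40·(-0.1) − (-35)·(+0.2)] / -5750 = -0.0005217
Flow direction (−∇h) has components (-0.003304 E, +0.0005217 N).
Azimuth = atan2(E, N) = atan2(-0.003304, +0.0005217) = 279.0° ≈ 279°.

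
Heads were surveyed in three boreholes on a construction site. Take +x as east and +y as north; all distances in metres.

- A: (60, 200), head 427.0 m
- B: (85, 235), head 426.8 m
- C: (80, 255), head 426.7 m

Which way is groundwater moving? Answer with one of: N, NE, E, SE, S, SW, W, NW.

N

Differences from A: to B (Δx, Δy, Δh) = (25, 35, -0.2); to C = (20, 55, -0.3).
Solve a·Δx + b·Δy = Δh: det = 25·55 − 20·35 = 675.
∂h/∂x = [(-0.2)·55 − (-0.3)·35] / 675 = -0.0007407
∂h/∂y = [25·(-0.3) − 20·(-0.2)] / 675 = -0.005185
Flow = −∇h = (+0.0007407 east, +0.005185 north), which points north.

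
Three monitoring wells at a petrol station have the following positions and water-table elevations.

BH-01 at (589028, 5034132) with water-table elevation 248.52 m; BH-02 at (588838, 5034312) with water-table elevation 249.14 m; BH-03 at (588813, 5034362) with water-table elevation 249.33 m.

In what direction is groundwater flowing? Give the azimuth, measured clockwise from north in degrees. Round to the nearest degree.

Taking BH-01 as reference: BH-02−BH-01 = (-190, 180, +0.62); BH-03−BH-01 = (-215, 230, +0.81).
Determinant of the coordinate differences = (-190)·230 − (-215)·180 = -5000.
∂h/∂x = [(+0.62)·230 − (+0.81)·180] / -5000 = +0.0006400
∂h/∂y = [(-190)·(+0.81) − (-215)·(+0.62)] / -5000 = +0.004120
Flow direction (−∇h) has components (-0.0006400 E, -0.004120 N).
Azimuth = atan2(E, N) = atan2(-0.0006400, -0.004120) = 188.8° ≈ 189°.

189°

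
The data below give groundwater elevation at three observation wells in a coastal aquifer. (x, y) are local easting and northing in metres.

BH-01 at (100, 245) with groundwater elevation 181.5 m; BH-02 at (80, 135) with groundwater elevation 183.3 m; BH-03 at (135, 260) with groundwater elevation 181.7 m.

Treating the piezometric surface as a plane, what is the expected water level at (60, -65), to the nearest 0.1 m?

186.8 m

Taking BH-01 as reference: BH-02−BH-01 = (-20, -110, +1.8); BH-03−BH-01 = (35, 15, +0.2).
Determinant of the coordinate differences = (-20)·15 − 35·(-110) = 3550.
∂h/∂x = [(+1.8)·15 − (+0.2)·(-110)] / 3550 = +0.01380
∂h/∂y = [(-20)·(+0.2) − 35·(+1.8)] / 3550 = -0.01887
h(60, -65) = 181.5 + (+0.01380)·(-40) + (-0.01887)·(-310) = 181.5 -0.552 +5.851 = 186.799 m.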